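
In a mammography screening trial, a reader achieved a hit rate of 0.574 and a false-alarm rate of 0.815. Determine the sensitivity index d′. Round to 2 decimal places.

z(H) = 0.187
z(FA) = 0.896
d' = z(H) − z(FA) = 0.187 − 0.896 = -0.709

d′ = -0.71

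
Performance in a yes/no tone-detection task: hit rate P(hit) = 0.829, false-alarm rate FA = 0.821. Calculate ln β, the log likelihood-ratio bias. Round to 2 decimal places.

ln β = -0.03

z(H) = 0.950
z(FA) = 0.919
ln β = −½·[z(H)² − z(FA)²] = −0.5 × (0.903 − 0.845) = -0.029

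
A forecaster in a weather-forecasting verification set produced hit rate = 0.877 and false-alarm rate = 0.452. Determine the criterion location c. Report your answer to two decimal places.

c = -0.52

z(H) = 1.160
z(FA) = -0.121
c = −½·[z(H) + z(FA)] = −0.5 × (1.160 + (-0.121)) = -0.5195
c < 0: the forecaster has a liberal response bias.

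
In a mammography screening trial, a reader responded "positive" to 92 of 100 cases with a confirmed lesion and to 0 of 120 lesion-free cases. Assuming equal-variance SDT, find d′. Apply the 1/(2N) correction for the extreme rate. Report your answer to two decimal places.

The false-alarm rate is 0/120 = 0, so apply the 1/(2N) correction: FA → 1/(2·120) = 0.00417.
z(H) = z(0.92000) = 1.405
z(FA) = z(0.00417) = -2.638
d' = 1.405 − (-2.638) = 4.043

d′ = 4.04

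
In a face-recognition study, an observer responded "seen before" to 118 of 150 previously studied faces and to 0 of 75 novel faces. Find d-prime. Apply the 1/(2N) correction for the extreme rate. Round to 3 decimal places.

d-prime = 3.270

The false-alarm rate is 0/75 = 0, so apply the 1/(2N) correction: FA → 1/(2·75) = 0.00667.
z(H) = z(0.78667) = 0.7949
z(FA) = z(0.00667) = -2.4746
d' = 0.7949 − (-2.4746) = 3.2695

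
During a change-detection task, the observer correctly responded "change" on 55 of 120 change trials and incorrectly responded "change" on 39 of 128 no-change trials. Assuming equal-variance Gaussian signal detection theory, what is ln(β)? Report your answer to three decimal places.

ln β = 0.125

H = 55/120 = 0.4583
FA = 39/128 = 0.3047
Φ⁻¹(H) = Φ⁻¹(0.4583) = -0.1047
Φ⁻¹(FA) = Φ⁻¹(0.3047) = -0.5109
ln β = −½·[z(H)² − z(FA)²] = −0.5 × (0.0110 − 0.2610) = 0.1250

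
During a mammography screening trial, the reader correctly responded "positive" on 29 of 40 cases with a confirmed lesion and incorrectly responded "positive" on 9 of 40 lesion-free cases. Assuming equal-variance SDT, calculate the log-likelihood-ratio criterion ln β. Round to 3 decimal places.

ln β = 0.107

H = 29/40 = 0.7250
FA = 9/40 = 0.2250
Φ⁻¹(H) = Φ⁻¹(0.7250) = 0.5978
Φ⁻¹(FA) = Φ⁻¹(0.2250) = -0.7554
ln β = −½·[z(H)² − z(FA)²] = −0.5 × (0.3574 − 0.5706) = 0.1066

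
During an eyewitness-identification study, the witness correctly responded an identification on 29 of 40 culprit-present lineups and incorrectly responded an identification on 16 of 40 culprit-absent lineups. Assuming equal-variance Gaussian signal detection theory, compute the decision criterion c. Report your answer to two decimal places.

c = -0.17

H = 29/40 = 0.7250
FA = 16/40 = 0.4000
z(H) = z(0.7250) = 0.5978
z(FA) = z(0.4000) = -0.2533
c = −½·[z(H) + z(FA)] = −0.5 × (0.5978 + (-0.2533)) = -0.17225
c < 0: the witness has a liberal response bias.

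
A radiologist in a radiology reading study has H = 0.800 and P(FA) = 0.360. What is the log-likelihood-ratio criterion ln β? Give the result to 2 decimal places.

z(H) = 0.842
z(FA) = -0.358
ln β = −½·[z(H)² − z(FA)²] = −0.5 × (0.709 − 0.128) = -0.2905

ln β = -0.29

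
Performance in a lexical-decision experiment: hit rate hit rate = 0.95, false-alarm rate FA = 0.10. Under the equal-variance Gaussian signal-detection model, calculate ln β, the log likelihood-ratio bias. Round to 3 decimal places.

z(H) = 1.6449
z(FA) = -1.2816
ln β = −½·[z(H)² − z(FA)²] = −0.5 × (2.7057 − 1.6425) = -0.5316

ln β = -0.532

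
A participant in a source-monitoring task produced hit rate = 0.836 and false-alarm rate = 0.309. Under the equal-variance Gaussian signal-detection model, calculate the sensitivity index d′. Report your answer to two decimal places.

z(H) = z(0.836) = 0.978
z(FA) = z(0.309) = -0.499
d' = z(H) − z(FA) = 0.978 − (-0.499) = 1.477

d′ = 1.48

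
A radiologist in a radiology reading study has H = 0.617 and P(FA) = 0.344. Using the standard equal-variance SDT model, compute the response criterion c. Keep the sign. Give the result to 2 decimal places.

c = 0.05

z(0.617) = 0.2976, z(0.344) = -0.4016
c = −½·[z(H) + z(FA)] = −0.5 × (0.2976 + (-0.4016)) = 0.0520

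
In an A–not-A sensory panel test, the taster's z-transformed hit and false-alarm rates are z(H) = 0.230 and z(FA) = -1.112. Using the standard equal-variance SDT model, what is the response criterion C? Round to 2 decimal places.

c = −½·[z(H) + z(FA)] = −½·(0.230 + (-1.112)) = 0.441

C = 0.44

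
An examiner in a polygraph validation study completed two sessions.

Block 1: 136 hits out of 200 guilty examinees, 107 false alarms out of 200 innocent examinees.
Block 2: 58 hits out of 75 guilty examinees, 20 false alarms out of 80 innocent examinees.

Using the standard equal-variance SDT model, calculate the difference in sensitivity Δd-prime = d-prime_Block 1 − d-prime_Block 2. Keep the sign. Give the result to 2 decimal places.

Block 1: z(0.6800) = 0.468, z(0.5350) = 0.088, d' = 0.380
Block 2: z(0.7733) = 0.750, z(0.2500) = -0.674, d' = 1.424
Δd' = d'_Block 1 − d'_Block 2 = 0.380 − 1.424 = -1.044
Block 2 has the higher sensitivity.

Δd-prime = -1.04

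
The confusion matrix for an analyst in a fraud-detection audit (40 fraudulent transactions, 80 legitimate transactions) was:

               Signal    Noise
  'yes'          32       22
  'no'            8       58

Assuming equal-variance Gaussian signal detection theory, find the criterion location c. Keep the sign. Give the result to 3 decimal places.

c = -0.122

H = 32/40 = 0.8000
FA = 22/80 = 0.2750
z(H) = z(0.8000) = 0.8416
z(FA) = z(0.2750) = -0.5978
c = −½·[z(H) + z(FA)] = −0.5 × (0.8416 + (-0.5978)) = -0.1219
c < 0: the analyst has a liberal response bias.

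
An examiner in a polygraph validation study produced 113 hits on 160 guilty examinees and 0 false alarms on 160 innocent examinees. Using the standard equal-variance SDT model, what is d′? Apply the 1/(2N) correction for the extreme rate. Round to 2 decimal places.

The false-alarm rate is 0/160 = 0, so apply the 1/(2N) correction: FA → 1/(2·160) = 0.00313.
z(H) = z(0.70625) = 0.542
z(FA) = z(0.00313) = -2.734
d' = 0.542 − (-2.734) = 3.276

d′ = 3.28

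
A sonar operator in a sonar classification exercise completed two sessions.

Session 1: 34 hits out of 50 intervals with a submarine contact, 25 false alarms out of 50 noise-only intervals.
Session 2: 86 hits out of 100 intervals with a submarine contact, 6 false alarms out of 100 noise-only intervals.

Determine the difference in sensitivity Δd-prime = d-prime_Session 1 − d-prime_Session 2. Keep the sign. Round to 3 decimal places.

Δd-prime = -2.167

Session 1: z(0.6800) = 0.4677, z(0.5000) = 0.0000, d' = 0.4677
Session 2: z(0.8600) = 1.0803, z(0.0600) = -1.5548, d' = 2.6351
Δd' = d'_Session 1 − d'_Session 2 = 0.4677 − 2.6351 = -2.1674
Session 2 has the higher sensitivity.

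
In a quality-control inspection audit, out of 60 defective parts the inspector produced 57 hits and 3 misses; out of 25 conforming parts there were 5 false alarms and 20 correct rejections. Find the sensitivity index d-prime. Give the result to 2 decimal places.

d-prime = 2.49

H = 57/60 = 0.9500
FA = 5/25 = 0.2000
z(H) = 1.645
z(FA) = -0.842
d' = z(H) − z(FA) = 1.645 − (-0.842) = 2.487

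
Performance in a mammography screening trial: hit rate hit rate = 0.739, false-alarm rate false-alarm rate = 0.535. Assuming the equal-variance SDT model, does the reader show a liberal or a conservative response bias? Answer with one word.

liberal

z(H) = 0.640, z(FA) = 0.088
c = −½·(z(H) + z(FA)) = -0.364
c < 0 → liberal criterion (biased toward responding “yes”).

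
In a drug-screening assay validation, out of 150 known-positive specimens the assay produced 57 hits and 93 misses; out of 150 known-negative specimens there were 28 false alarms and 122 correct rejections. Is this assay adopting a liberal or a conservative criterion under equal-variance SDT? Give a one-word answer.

conservative

z(H) = -0.305, z(FA) = -0.890
c = −½·(z(H) + z(FA)) = 0.5975
c > 0 → conservative criterion (biased toward responding “no”).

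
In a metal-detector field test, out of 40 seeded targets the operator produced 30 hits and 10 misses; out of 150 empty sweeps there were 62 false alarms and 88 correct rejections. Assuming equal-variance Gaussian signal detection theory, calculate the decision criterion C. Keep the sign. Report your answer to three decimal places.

C = -0.228

H = 30/40 = 0.7500
FA = 62/150 = 0.4133
Φ⁻¹(0.7500) = 0.6745, Φ⁻¹(0.4133) = -0.2191
c = −½·[z(H) + z(FA)] = −0.5 × (0.6745 + (-0.2191)) = -0.2277
c < 0: the operator has a liberal response bias.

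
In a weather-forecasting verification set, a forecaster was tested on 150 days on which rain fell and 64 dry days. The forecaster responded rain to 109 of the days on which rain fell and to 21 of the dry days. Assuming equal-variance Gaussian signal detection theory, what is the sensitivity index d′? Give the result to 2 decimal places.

d′ = 1.05

H = 109/150 = 0.7267
FA = 21/64 = 0.3281
z(0.7267) = 0.603, z(0.3281) = -0.445
d' = z(H) − z(FA) = 0.603 − (-0.445) = 1.048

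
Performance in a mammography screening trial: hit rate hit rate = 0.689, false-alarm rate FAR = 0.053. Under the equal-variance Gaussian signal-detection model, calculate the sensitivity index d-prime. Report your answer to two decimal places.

d-prime = 2.11

Φ⁻¹(H) = Φ⁻¹(0.689) = 0.4930
Φ⁻¹(FA) = Φ⁻¹(0.053) = -1.6164
d' = z(H) − z(FA) = 0.4930 − (-1.6164) = 2.1094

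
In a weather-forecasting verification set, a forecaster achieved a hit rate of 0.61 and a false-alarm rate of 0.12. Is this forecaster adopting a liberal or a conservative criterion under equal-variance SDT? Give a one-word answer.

conservative

z(H) = 0.279, z(FA) = -1.175
c = −½·(z(H) + z(FA)) = 0.448
c > 0 → conservative criterion (biased toward responding “no”).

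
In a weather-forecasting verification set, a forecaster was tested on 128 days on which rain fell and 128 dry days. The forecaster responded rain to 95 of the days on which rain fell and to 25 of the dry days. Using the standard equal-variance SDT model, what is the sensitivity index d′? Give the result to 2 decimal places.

H = 95/128 = 0.7422
FA = 25/128 = 0.1953
Φ⁻¹(0.7422) = 0.6501, Φ⁻¹(0.1953) = -0.8585
d' = z(H) − z(FA) = 0.6501 − (-0.8585) = 1.5086

d′ = 1.51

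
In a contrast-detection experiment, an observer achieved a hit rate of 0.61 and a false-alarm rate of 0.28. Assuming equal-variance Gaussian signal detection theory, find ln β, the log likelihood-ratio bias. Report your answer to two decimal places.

ln β = 0.13

Φ⁻¹(0.61) = 0.279, Φ⁻¹(0.28) = -0.583
ln β = −½·[z(H)² − z(FA)²] = −0.5 × (0.078 − 0.340) = 0.131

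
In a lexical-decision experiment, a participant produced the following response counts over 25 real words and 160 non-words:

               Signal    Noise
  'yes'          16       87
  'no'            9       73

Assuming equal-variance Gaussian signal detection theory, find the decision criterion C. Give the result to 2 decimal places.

C = -0.23

H = 16/25 = 0.6400
FA = 87/160 = 0.5437
Φ⁻¹(H) = 0.3585
Φ⁻¹(FA) = 0.1098
c = −½·[z(H) + z(FA)] = −0.5 × (0.3585 + 0.1098) = -0.23415
c < 0: the participant has a liberal response bias.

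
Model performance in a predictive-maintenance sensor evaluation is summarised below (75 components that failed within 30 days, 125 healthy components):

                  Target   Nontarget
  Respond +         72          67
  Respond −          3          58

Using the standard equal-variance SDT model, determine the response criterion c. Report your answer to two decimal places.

H = 72/75 = 0.9600
FA = 67/125 = 0.5360
Φ⁻¹(H) = Φ⁻¹(0.9600) = 1.751
Φ⁻¹(FA) = Φ⁻¹(0.5360) = 0.090
c = −½·[z(H) + z(FA)] = −0.5 × (1.751 + 0.090) = -0.9205

c = -0.92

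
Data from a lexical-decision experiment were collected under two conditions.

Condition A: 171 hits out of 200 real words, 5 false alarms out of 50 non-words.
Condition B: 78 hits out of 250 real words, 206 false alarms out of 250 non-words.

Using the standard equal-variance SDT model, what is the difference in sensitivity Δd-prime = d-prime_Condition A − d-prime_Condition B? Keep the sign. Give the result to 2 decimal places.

Condition A: z(0.8550) = 1.058, z(0.1000) = -1.282, d' = 2.340
Condition B: z(0.3120) = -0.490, z(0.8240) = 0.931, d' = -1.421
Δd' = d'_Condition A − d'_Condition B = 2.340 − (-1.421) = 3.761
Condition A has the higher sensitivity.

Δd-prime = 3.76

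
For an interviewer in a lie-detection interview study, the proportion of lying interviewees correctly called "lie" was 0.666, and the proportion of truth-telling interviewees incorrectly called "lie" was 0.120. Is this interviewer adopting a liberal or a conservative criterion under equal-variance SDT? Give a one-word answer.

conservative

z(H) = 0.429, z(FA) = -1.175
c = −½·(z(H) + z(FA)) = 0.373
c > 0 → conservative criterion (biased toward responding “no”).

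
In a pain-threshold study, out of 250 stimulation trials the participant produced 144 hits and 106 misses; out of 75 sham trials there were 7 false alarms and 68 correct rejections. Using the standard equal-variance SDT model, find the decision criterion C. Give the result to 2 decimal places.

H = 144/250 = 0.5760
FA = 7/75 = 0.0933
Φ⁻¹(H) = 0.192
Φ⁻¹(FA) = -1.321
c = −½·[z(H) + z(FA)] = −0.5 × (0.192 + (-1.321)) = 0.5645
c > 0: the participant has a conservative response bias.

C = 0.56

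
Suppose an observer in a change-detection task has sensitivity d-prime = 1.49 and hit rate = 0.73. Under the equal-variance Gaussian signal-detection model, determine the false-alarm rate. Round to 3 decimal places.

false-alarm rate = 0.190

z(hit rate) = z(0.73) = 0.6128
z(FA) = z(H) − d' = 0.6128 − 1.49 = -0.8772
false-alarm rate = Φ(-0.8772) = 0.1902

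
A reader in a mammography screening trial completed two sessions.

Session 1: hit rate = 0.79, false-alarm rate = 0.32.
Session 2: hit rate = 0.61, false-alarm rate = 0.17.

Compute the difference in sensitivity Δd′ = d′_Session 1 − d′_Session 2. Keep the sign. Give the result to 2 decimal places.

Session 1: z(0.79) = 0.806, z(0.32) = -0.468, d' = 1.274
Session 2: z(0.61) = 0.279, z(0.17) = -0.954, d' = 1.233
Δd' = d'_Session 1 − d'_Session 2 = 1.274 − 1.233 = 0.041
Session 1 has the higher sensitivity.

Δd′ = 0.04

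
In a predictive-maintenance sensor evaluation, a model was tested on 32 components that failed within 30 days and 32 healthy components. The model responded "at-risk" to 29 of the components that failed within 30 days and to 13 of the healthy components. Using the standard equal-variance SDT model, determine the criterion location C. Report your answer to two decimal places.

H = 29/32 = 0.9062
FA = 13/32 = 0.4062
z(H) = 1.3177
z(FA) = -0.2373
c = −½·[z(H) + z(FA)] = −0.5 × (1.3177 + (-0.2373)) = -0.5402
c < 0: the model has a liberal response bias.

C = -0.54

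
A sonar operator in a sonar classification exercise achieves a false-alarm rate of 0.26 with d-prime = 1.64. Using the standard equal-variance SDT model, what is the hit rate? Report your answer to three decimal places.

z(false-alarm rate) = z(0.26) = -0.6433
z(H) = z(FA) + d' = -0.6433 + 1.64 = 0.9967
hit rate = Φ(0.9967) = 0.8405

hit rate = 0.841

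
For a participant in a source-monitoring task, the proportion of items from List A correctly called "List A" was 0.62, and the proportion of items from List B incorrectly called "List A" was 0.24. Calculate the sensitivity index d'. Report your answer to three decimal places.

z(0.62) = 0.3055, z(0.24) = -0.7063
d' = z(H) − z(FA) = 0.3055 − (-0.7063) = 1.0118

d' = 1.012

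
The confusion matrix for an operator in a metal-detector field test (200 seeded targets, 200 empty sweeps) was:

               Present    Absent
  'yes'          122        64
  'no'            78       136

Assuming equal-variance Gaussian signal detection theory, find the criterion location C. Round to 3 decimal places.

C = 0.094

H = 122/200 = 0.6100
FA = 64/200 = 0.3200
z(H) = 0.2793
z(FA) = -0.4677
c = −½·[z(H) + z(FA)] = −0.5 × (0.2793 + (-0.4677)) = 0.0942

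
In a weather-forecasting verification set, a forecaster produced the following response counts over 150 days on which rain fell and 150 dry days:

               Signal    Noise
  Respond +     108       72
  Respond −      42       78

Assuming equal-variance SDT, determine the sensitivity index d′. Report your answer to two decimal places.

d′ = 0.63

H = 108/150 = 0.7200
FA = 72/150 = 0.4800
Φ⁻¹(H) = Φ⁻¹(0.7200) = 0.5828
Φ⁻¹(FA) = Φ⁻¹(0.4800) = -0.0502
d' = z(H) − z(FA) = 0.5828 − (-0.0502) = 0.6330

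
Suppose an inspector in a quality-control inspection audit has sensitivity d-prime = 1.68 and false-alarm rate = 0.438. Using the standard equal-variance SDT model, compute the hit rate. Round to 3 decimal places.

hit rate = 0.936

z(false-alarm rate) = z(0.438) = -0.1560
z(H) = z(FA) + d' = -0.1560 + 1.68 = 1.5240
hit rate = Φ(1.5240) = 0.9362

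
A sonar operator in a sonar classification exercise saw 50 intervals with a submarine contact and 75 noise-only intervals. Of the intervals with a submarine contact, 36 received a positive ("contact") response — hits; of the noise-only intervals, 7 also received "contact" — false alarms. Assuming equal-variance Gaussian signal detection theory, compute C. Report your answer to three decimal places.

H = 36/50 = 0.7200
FA = 7/75 = 0.0933
z(H) = 0.5828
z(FA) = -1.3207
c = −½·[z(H) + z(FA)] = −0.5 × (0.5828 + (-1.3207)) = 0.36895

C = 0.369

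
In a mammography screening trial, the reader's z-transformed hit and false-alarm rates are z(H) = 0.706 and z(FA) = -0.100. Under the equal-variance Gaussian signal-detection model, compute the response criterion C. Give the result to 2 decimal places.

C = -0.30

c = −½·[z(H) + z(FA)] = −½·(0.706 + (-0.100)) = -0.303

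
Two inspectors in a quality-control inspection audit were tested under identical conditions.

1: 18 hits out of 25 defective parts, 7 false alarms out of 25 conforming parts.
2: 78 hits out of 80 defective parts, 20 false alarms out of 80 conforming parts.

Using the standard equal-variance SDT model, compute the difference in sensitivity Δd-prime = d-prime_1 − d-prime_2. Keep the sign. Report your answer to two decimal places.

Δd-prime = -1.47

1: z(0.7200) = 0.583, z(0.2800) = -0.583, d' = 1.166
2: z(0.9750) = 1.960, z(0.2500) = -0.674, d' = 2.634
Δd' = d'_1 − d'_2 = 1.166 − 2.634 = -1.468
2 has the higher sensitivity.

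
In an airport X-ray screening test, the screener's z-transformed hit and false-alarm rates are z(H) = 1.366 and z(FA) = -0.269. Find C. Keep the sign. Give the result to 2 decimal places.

C = -0.55

c = −½·[z(H) + z(FA)] = −½·(1.366 + (-0.269)) = -0.5485
c < 0: the screener has a liberal response bias.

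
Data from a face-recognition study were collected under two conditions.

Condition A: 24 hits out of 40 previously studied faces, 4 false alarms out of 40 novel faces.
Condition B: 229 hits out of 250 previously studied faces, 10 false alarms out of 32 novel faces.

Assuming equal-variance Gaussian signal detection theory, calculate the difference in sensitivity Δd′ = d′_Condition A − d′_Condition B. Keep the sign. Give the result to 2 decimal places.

Δd′ = -0.33

Condition A: z(0.6000) = 0.253, z(0.1000) = -1.282, d' = 1.535
Condition B: z(0.9160) = 1.379, z(0.3125) = -0.489, d' = 1.868
Δd' = d'_Condition A − d'_Condition B = 1.535 − 1.868 = -0.333
Condition B has the higher sensitivity.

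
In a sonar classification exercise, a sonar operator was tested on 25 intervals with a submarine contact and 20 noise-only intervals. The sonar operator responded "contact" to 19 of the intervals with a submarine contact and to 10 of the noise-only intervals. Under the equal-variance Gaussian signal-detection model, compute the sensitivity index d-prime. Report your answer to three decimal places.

H = 19/25 = 0.7600
FA = 10/20 = 0.5000
Φ⁻¹(H) = Φ⁻¹(0.7600) = 0.7063
Φ⁻¹(FA) = Φ⁻¹(0.5000) = 0.0000
d' = z(H) − z(FA) = 0.7063 − 0.0000 = 0.7063

d-prime = 0.706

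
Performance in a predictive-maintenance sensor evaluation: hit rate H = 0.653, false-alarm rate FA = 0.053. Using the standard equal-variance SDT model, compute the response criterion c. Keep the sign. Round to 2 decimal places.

z(H) = 0.3934
z(FA) = -1.6164
c = −½·[z(H) + z(FA)] = −0.5 × (0.3934 + (-1.6164)) = 0.6115
c > 0: the model has a conservative response bias.

c = 0.61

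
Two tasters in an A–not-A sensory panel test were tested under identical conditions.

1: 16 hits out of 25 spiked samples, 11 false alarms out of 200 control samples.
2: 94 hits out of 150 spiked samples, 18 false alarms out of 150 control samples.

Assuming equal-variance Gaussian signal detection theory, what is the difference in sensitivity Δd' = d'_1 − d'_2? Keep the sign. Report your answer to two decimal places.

1: z(0.6400) = 0.358, z(0.0550) = -1.598, d' = 1.956
2: z(0.6267) = 0.323, z(0.1200) = -1.175, d' = 1.498
Δd' = d'_1 − d'_2 = 1.956 − 1.498 = 0.458
1 has the higher sensitivity.

Δd' = 0.46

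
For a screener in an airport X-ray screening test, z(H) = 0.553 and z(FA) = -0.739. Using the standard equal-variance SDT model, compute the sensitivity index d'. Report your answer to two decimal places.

d' = 1.29

d' = z(H) − z(FA) = 0.553 − (-0.739) = 1.292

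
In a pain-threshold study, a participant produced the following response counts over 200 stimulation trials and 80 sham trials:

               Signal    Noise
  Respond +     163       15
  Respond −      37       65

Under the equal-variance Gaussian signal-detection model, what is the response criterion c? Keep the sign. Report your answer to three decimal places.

H = 163/200 = 0.8150
FA = 15/80 = 0.1875
z(H) = 0.8965
z(FA) = -0.8871
c = −½·[z(H) + z(FA)] = −0.5 × (0.8965 + (-0.8871)) = -0.0047

c = -0.005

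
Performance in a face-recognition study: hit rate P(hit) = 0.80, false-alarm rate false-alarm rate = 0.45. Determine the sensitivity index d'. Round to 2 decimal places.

z(H) = z(0.80) = 0.8416
z(FA) = z(0.45) = -0.1257
d' = z(H) − z(FA) = 0.8416 − (-0.1257) = 0.9673

d' = 0.97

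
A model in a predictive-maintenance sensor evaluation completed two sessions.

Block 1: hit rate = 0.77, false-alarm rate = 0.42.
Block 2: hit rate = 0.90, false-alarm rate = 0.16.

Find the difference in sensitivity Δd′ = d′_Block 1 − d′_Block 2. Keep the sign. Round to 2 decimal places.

Δd′ = -1.34

Block 1: z(0.77) = 0.739, z(0.42) = -0.202, d' = 0.941
Block 2: z(0.90) = 1.282, z(0.16) = -0.994, d' = 2.276
Δd' = d'_Block 1 − d'_Block 2 = 0.941 − 2.276 = -1.335
Block 2 has the higher sensitivity.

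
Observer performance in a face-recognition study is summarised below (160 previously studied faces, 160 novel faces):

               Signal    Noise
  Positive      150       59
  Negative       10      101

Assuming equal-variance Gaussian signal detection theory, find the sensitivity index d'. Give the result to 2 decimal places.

d' = 1.87

H = 150/160 = 0.9375
FA = 59/160 = 0.3688
z(H) = z(0.9375) = 1.5341
z(FA) = z(0.3688) = -0.3350
d' = z(H) − z(FA) = 1.5341 − (-0.3350) = 1.8691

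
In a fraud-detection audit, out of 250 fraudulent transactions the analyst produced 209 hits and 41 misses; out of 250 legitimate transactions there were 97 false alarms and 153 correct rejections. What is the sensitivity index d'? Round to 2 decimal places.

d' = 1.26

H = 209/250 = 0.8360
FA = 97/250 = 0.3880
z(H) = z(0.8360) = 0.9782
z(FA) = z(0.3880) = -0.2845
d' = z(H) − z(FA) = 0.9782 − (-0.2845) = 1.2627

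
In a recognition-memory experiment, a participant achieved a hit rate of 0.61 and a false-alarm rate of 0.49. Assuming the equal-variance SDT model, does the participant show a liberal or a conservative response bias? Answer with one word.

liberal

z(H) = 0.279, z(FA) = -0.025
c = −½·(z(H) + z(FA)) = -0.127
c < 0 → liberal criterion (biased toward responding “yes”).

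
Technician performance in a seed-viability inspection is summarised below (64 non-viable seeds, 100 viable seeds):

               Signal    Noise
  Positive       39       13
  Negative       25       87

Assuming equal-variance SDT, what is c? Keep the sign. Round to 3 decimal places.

H = 39/64 = 0.6094
FA = 13/100 = 0.1300
z(H) = z(0.6094) = 0.2778
z(FA) = z(0.1300) = -1.1264
c = −½·[z(H) + z(FA)] = −0.5 × (0.2778 + (-1.1264)) = 0.4243

c = 0.424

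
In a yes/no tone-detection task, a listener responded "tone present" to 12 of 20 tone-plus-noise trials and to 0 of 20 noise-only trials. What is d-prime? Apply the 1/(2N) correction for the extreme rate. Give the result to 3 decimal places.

The false-alarm rate is 0/20 = 0, so apply the 1/(2N) correction: FA → 1/(2·20) = 0.02500.
z(H) = z(0.60000) = 0.2533
z(FA) = z(0.02500) = -1.9600
d' = 0.2533 − (-1.9600) = 2.2133

d-prime = 2.213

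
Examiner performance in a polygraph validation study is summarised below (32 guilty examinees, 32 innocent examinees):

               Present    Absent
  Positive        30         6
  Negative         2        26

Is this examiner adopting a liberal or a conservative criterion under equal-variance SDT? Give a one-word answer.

liberal

z(H) = 1.534, z(FA) = -0.887
c = −½·(z(H) + z(FA)) = -0.3235
c < 0 → liberal criterion (biased toward responding “yes”).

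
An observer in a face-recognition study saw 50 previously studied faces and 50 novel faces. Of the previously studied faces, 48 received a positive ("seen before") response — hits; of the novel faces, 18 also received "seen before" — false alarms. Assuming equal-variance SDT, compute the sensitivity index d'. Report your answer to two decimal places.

d' = 2.11

H = 48/50 = 0.9600
FA = 18/50 = 0.3600
z(0.9600) = 1.751, z(0.3600) = -0.358
d' = z(H) − z(FA) = 1.751 − (-0.358) = 2.109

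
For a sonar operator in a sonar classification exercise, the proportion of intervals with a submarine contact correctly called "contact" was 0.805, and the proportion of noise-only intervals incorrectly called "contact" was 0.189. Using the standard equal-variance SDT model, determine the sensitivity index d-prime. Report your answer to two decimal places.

z(H) = 0.8596
z(FA) = -0.8816
d' = z(H) − z(FA) = 0.8596 − (-0.8816) = 1.7412

d-prime = 1.74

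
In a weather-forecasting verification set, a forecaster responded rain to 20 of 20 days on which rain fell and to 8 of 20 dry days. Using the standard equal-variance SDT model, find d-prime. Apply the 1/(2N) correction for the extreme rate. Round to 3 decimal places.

The hit rate is 20/20 = 1, so apply the 1/(2N) correction: H → 1 − 1/(2·20) = 0.97500.
z(H) = z(0.97500) = 1.9600
z(FA) = z(0.40000) = -0.2533
d' = 1.9600 − (-0.2533) = 2.2133

d-prime = 2.213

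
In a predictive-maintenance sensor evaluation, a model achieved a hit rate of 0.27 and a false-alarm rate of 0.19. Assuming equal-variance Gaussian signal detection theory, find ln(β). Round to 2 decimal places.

z(H) = z(0.27) = -0.613
z(FA) = z(0.19) = -0.878
ln β = −½·[z(H)² − z(FA)²] = −0.5 × (0.376 − 0.771) = 0.1975

ln β = 0.20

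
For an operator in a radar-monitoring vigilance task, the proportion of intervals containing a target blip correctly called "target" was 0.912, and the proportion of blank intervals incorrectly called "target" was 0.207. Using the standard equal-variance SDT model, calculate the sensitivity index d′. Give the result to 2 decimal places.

d′ = 2.17

Φ⁻¹(H) = 1.3532
Φ⁻¹(FA) = -0.8169
d' = z(H) − z(FA) = 1.3532 − (-0.8169) = 2.1701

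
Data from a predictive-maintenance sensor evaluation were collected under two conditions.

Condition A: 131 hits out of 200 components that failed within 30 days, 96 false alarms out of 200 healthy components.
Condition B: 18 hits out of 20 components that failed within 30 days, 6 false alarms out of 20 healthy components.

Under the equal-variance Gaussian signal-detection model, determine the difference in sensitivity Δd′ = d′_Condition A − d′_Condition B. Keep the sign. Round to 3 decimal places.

Condition A: z(0.6550) = 0.3989, z(0.4800) = -0.0502, d' = 0.4491
Condition B: z(0.9000) = 1.2816, z(0.3000) = -0.5244, d' = 1.8060
Δd' = d'_Condition A − d'_Condition B = 0.4491 − 1.8060 = -1.3569
Condition B has the higher sensitivity.

Δd′ = -1.357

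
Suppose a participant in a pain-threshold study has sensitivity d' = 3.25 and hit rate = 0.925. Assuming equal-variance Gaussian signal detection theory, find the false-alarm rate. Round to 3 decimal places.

z(hit rate) = z(0.925) = 1.4395
z(FA) = z(H) − d' = 1.4395 − 3.25 = -1.8105
false-alarm rate = Φ(-1.8105) = 0.0351

false-alarm rate = 0.035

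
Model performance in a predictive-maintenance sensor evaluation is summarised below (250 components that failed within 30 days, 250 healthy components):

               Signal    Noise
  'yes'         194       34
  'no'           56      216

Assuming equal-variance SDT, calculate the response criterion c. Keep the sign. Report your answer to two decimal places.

H = 194/250 = 0.7760
FA = 34/250 = 0.1360
z(0.7760) = 0.7588, z(0.1360) = -1.0985
c = −½·[z(H) + z(FA)] = −0.5 × (0.7588 + (-1.0985)) = 0.16985
c > 0: the model has a conservative response bias.

c = 0.17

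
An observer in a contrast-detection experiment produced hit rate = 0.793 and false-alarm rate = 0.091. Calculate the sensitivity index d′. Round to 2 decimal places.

d′ = 2.15

z(H) = z(0.793) = 0.817
z(FA) = z(0.091) = -1.335
d' = z(H) − z(FA) = 0.817 − (-1.335) = 2.152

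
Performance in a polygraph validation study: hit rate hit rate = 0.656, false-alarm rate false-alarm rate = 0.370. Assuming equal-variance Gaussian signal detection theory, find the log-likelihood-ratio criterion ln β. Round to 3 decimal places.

Φ⁻¹(0.656) = 0.4016, Φ⁻¹(0.370) = -0.3319
ln β = −½·[z(H)² − z(FA)²] = −0.5 × (0.1613 − 0.1102) = -0.02555

ln β = -0.026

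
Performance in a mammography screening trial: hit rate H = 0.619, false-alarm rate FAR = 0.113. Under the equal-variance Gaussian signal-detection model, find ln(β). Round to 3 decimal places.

ln β = 0.687

z(H) = z(0.619) = 0.3029
z(FA) = z(0.113) = -1.2107
ln β = −½·[z(H)² − z(FA)²] = −0.5 × (0.0917 − 1.4658) = 0.68705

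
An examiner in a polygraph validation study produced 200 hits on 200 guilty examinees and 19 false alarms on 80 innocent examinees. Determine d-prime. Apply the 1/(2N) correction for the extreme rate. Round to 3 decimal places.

d-prime = 3.521

The hit rate is 200/200 = 1, so apply the 1/(2N) correction: H → 1 − 1/(2·200) = 0.99750.
z(H) = z(0.99750) = 2.8070
z(FA) = z(0.23750) = -0.7144
d' = 2.8070 − (-0.7144) = 3.5214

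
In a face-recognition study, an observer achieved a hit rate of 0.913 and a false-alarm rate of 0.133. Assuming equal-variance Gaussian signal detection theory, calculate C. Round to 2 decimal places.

C = -0.12

Φ⁻¹(H) = Φ⁻¹(0.913) = 1.3595
Φ⁻¹(FA) = Φ⁻¹(0.133) = -1.1123
c = −½·[z(H) + z(FA)] = −0.5 × (1.3595 + (-1.1123)) = -0.1236
c < 0: the observer has a liberal response bias.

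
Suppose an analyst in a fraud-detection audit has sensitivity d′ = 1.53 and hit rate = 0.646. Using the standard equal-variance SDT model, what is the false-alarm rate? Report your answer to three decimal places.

false-alarm rate = 0.124

z(hit rate) = z(0.646) = 0.3745
z(FA) = z(H) − d' = 0.3745 − 1.53 = -1.1555
false-alarm rate = Φ(-1.1555) = 0.1239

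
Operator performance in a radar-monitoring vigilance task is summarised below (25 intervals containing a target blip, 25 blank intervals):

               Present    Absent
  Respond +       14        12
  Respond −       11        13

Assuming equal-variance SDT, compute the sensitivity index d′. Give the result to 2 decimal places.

H = 14/25 = 0.5600
FA = 12/25 = 0.4800
z(H) = 0.1510
z(FA) = -0.0502
d' = z(H) − z(FA) = 0.1510 − (-0.0502) = 0.2012

d′ = 0.20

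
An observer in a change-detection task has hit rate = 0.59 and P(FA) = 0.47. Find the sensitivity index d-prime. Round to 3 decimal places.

z(H) = 0.2275
z(FA) = -0.0753
d' = z(H) − z(FA) = 0.2275 − (-0.0753) = 0.3028

d-prime = 0.303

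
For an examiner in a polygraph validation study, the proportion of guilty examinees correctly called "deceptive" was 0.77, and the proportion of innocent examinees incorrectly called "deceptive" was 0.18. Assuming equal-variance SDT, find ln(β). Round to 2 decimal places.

Φ⁻¹(0.77) = 0.739, Φ⁻¹(0.18) = -0.915
ln β = −½·[z(H)² − z(FA)²] = −0.5 × (0.546 − 0.837) = 0.1455

ln β = 0.15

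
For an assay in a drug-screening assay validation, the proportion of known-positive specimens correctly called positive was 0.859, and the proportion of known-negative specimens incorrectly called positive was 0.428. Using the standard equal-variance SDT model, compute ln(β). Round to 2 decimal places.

Φ⁻¹(H) = Φ⁻¹(0.859) = 1.076
Φ⁻¹(FA) = Φ⁻¹(0.428) = -0.181
ln β = −½·[z(H)² − z(FA)²] = −0.5 × (1.158 − 0.033) = -0.5625

ln β = -0.56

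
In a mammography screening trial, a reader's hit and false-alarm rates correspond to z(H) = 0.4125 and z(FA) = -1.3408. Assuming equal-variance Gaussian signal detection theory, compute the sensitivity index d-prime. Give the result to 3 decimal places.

d' = z(H) − z(FA) = 0.4125 − (-1.3408) = 1.7533

d-prime = 1.753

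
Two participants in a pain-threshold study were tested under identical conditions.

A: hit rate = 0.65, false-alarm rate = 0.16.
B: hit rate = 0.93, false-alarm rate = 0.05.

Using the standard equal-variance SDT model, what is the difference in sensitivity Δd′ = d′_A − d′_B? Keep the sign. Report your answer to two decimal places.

A: z(0.65) = 0.385, z(0.16) = -0.994, d' = 1.379
B: z(0.93) = 1.476, z(0.05) = -1.645, d' = 3.121
Δd' = d'_A − d'_B = 1.379 − 3.121 = -1.742
B has the higher sensitivity.

Δd′ = -1.74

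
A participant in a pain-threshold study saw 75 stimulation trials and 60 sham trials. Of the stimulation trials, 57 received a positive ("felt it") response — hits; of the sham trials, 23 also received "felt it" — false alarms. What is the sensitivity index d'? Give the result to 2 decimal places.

H = 57/75 = 0.7600
FA = 23/60 = 0.3833
z(0.7600) = 0.7063, z(0.3833) = -0.2968
d' = z(H) − z(FA) = 0.7063 − (-0.2968) = 1.0031

d' = 1.00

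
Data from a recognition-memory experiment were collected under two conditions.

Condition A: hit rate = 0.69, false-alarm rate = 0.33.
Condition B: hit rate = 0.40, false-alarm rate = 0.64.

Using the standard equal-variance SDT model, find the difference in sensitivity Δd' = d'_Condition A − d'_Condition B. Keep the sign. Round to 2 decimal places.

Condition A: z(0.69) = 0.496, z(0.33) = -0.440, d' = 0.936
Condition B: z(0.40) = -0.253, z(0.64) = 0.358, d' = -0.611
Δd' = d'_Condition A − d'_Condition B = 0.936 − (-0.611) = 1.547
Condition A has the higher sensitivity.

Δd' = 1.55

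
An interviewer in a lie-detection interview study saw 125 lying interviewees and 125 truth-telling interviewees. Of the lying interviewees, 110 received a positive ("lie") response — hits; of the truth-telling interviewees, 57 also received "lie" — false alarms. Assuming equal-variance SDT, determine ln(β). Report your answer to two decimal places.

H = 110/125 = 0.8800
FA = 57/125 = 0.4560
z(H) = z(0.8800) = 1.175
z(FA) = z(0.4560) = -0.111
ln β = −½·[z(H)² − z(FA)²] = −0.5 × (1.381 − 0.012) = -0.6845

ln β = -0.68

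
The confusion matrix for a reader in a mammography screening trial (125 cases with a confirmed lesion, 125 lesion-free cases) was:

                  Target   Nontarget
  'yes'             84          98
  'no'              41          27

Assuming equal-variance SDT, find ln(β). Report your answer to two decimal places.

H = 84/125 = 0.6720
FA = 98/125 = 0.7840
z(0.6720) = 0.445, z(0.7840) = 0.786
ln β = −½·[z(H)² − z(FA)²] = −0.5 × (0.198 − 0.618) = 0.210

ln β = 0.21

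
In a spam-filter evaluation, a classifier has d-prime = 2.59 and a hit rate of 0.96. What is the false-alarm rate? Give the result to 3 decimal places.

z(hit rate) = z(0.96) = 1.7507
z(FA) = z(H) − d' = 1.7507 − 2.59 = -0.8393
false-alarm rate = Φ(-0.8393) = 0.2007

false-alarm rate = 0.201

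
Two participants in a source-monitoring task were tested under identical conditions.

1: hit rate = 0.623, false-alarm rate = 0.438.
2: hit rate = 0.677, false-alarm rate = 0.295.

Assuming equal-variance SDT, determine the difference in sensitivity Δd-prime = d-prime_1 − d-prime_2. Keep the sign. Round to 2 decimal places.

Δd-prime = -0.53

1: z(0.623) = 0.313, z(0.438) = -0.156, d' = 0.469
2: z(0.677) = 0.459, z(0.295) = -0.539, d' = 0.998
Δd' = d'_1 − d'_2 = 0.469 − 0.998 = -0.529
2 has the higher sensitivity.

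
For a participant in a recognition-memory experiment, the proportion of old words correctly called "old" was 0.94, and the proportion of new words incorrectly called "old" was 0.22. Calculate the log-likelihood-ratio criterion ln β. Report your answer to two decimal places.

ln β = -0.91

z(0.94) = 1.555, z(0.22) = -0.772
ln β = −½·[z(H)² − z(FA)²] = −0.5 × (2.418 − 0.596) = -0.911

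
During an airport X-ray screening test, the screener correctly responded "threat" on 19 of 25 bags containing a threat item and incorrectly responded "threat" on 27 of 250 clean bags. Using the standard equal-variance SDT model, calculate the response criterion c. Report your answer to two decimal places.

c = 0.27

H = 19/25 = 0.7600
FA = 27/250 = 0.1080
z(0.7600) = 0.7063, z(0.1080) = -1.2372
c = −½·[z(H) + z(FA)] = −0.5 × (0.7063 + (-1.2372)) = 0.26545
c > 0: the screener has a conservative response bias.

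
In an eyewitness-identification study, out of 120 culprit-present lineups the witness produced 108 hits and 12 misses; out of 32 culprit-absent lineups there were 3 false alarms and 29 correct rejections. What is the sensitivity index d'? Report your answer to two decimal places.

H = 108/120 = 0.9000
FA = 3/32 = 0.0938
z(H) = z(0.9000) = 1.2816
z(FA) = z(0.0938) = -1.3177
d' = z(H) − z(FA) = 1.2816 − (-1.3177) = 2.5993

d' = 2.60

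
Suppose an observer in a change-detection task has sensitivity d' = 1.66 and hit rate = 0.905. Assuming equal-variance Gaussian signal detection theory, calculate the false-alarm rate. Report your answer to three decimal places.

z(hit rate) = z(0.905) = 1.3106
z(FA) = z(H) − d' = 1.3106 − 1.66 = -0.3494
false-alarm rate = Φ(-0.3494) = 0.3634

false-alarm rate = 0.363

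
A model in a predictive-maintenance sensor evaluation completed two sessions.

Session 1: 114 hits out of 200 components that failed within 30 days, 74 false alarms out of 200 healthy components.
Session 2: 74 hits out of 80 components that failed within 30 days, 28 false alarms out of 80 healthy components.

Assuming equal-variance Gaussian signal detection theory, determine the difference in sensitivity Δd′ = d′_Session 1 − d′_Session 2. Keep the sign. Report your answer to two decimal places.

Δd′ = -1.32

Session 1: z(0.5700) = 0.176, z(0.3700) = -0.332, d' = 0.508
Session 2: z(0.9250) = 1.440, z(0.3500) = -0.385, d' = 1.825
Δd' = d'_Session 1 − d'_Session 2 = 0.508 − 1.825 = -1.317
Session 2 has the higher sensitivity.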